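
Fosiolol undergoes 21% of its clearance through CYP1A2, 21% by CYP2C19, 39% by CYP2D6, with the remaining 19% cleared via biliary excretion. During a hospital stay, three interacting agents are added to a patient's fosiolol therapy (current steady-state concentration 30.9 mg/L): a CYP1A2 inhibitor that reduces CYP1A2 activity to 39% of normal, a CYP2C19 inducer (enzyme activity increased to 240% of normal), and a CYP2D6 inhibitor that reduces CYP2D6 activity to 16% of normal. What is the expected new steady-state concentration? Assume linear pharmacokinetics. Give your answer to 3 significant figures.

CYP1A2: 0.21 × 0.39 = 0.0819
CYP2C19: 0.21 × 2.4 = 0.504
CYP2D6: 0.39 × 0.16 = 0.0624
Other: 0.19 (unchanged)
Relative clearance = 0.0819 + 0.504 + 0.0624 + 0.19 = 0.8383.
Steady-state concentration ∝ 1/CL: new value = 30.9 / 0.8383 = 36.9 mg/L.

36.9 mg/L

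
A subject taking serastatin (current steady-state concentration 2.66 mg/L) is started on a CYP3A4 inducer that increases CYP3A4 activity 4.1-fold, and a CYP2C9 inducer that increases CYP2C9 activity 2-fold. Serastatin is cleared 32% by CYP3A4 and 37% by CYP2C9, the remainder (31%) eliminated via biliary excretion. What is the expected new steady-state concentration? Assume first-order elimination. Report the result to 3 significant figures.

CYP3A4: 0.32 × 4.1 = 1.312
CYP2C9: 0.37 × 2 = 0.74
Other: 0.31 (unchanged)
New clearance relative to baseline: 1.312 + 0.74 + 0.31 = 2.362.
Steady-state concentration ∝ 1/CL: new value = 2.66 / 2.362 = 1.13 mg/L.

1.13 mg/L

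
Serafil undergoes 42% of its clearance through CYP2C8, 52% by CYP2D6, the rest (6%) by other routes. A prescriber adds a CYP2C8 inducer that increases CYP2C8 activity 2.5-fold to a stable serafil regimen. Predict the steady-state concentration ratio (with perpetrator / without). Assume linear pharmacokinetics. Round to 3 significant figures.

The CYP2C8 pathway (42% of clearance) rises to 2.5× activity: 0.42 × 2.5 = 1.05.
CYP2D6 (52%) and the residual 6% are unaffected.
New clearance relative to baseline: 1.05 + 0.52 + 0.06 = 1.63.
Since steady-state concentration ∝ 1/CL, the ratio is 1 / 1.63 = 0.613.

0.613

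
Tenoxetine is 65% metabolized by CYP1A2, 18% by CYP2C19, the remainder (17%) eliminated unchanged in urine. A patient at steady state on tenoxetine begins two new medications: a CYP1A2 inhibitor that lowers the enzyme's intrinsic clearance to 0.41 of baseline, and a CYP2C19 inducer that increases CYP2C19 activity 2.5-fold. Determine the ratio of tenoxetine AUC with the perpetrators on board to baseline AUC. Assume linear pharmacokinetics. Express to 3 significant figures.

1.13

The CYP1A2 pathway (65% of clearance) falls to 0.41× activity: 0.65 × 0.41 = 0.2665.
The CYP2C19 pathway (18% of clearance) increases to 2.5× activity: 0.18 × 2.5 = 0.45.
Non-CYP routes (17%) are unchanged.
Relative clearance = 0.2665 + 0.45 + 0.17 = 0.8865.
AUC ∝ 1/CL: fold-change = 1 / 0.8865 = 1.13.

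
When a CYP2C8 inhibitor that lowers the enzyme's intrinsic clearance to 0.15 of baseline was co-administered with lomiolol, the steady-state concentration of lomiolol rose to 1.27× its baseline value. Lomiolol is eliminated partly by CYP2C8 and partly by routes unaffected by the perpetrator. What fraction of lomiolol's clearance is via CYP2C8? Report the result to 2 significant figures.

0.25

Let fm be the CYP2C8 fraction. New clearance relative to baseline = fm × 0.15 + (1 − fm).
Steady-state concentration ratio = 1 / (new CL fraction), so new CL fraction = 1 / 1.27 = 0.7874.
fm × 0.15 + 1 − fm = 0.7874  ⇒  fm × (0.15 − 1) = −0.2126  ⇒  fm = 0.25.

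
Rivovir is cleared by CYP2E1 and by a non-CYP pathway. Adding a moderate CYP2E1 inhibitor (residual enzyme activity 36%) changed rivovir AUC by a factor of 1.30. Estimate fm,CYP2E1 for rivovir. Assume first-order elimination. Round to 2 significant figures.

0.36

Call the CYP2E1 fraction fm. After the interaction, CL_new/CL_old = fm × 0.36 + (1 − fm).
AUC ratio = 1 / (new CL fraction), so new CL fraction = 1 / 1.30 = 0.7692.
fm × 0.36 + 1 − fm = 0.7692  ⇒  fm × (0.36 − 1) = −0.2308  ⇒  fm = 0.36.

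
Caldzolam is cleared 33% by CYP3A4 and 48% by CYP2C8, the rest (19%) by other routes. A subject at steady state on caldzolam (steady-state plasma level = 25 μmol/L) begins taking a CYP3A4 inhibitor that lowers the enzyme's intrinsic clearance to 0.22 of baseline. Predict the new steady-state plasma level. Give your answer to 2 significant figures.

34 μmol/L

The CYP3A4 pathway (33% of clearance) is reduced to 0.22× activity: 0.33 × 0.22 = 0.0726.
CYP2C8 (48%) and the residual 19% are unaffected.
Relative clearance = 0.0726 + 0.48 + 0.19 = 0.7426.
Steady-state plasma level ∝ 1/CL, so new value = 25 / 0.7426 = 34 μmol/L.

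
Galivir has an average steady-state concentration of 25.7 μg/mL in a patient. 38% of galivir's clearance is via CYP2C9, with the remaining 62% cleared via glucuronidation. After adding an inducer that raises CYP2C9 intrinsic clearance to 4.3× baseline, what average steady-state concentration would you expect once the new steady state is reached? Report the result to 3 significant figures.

11.4 μg/mL

The CYP2C9 pathway (38% of clearance) rises to 4.3× activity: 0.38 × 4.3 = 1.634.
Non-CYP routes (62%) are unchanged.
Relative clearance = 1.634 + 0.62 = 2.254.
With dosing unchanged, average steady-state concentration scales as 1/CL: 25.7 / 2.254 = 11.4 μg/mL.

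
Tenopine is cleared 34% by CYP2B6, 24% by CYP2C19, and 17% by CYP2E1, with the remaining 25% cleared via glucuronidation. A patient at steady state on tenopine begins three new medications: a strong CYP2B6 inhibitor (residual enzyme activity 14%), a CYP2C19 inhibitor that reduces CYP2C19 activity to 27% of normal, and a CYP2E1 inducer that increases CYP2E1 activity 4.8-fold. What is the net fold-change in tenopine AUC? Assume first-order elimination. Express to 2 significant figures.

CYP2B6: 0.34 × 0.14 = 0.0476
CYP2C19: 0.24 × 0.27 = 0.0648
CYP2E1: 0.17 × 4.8 = 0.816
Other: 0.25 (unchanged)
Relative clearance = 0.0476 + 0.0648 + 0.816 + 0.25 = 1.1784.
AUC ∝ 1/CL: fold-change = 1 / 1.1784 = 0.85.

0.85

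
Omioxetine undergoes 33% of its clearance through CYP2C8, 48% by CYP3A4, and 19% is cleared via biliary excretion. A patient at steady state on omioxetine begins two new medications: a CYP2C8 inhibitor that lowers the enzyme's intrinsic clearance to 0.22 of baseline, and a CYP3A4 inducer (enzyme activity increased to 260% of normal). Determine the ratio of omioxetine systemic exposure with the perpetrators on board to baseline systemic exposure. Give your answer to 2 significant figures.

0.66

The CYP2C8 pathway (33% of clearance) drops to 0.22× activity: 0.33 × 0.22 = 0.0726.
The CYP3A4 pathway (48% of clearance) is boosted to 2.6× activity: 0.48 × 2.6 = 1.248.
The remaining 19% of clearance is unaffected.
CL_new/CL_old = 0.0726 + 1.248 + 0.19 = 1.5106.
Because systemic exposure varies inversely with clearance, the combined effect is 1 / 1.5106 = 0.66.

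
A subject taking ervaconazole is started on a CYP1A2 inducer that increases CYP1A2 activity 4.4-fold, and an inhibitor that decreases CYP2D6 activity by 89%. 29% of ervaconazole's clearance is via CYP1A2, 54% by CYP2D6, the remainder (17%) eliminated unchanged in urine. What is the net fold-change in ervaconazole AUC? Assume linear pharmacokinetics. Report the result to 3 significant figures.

0.664

The CYP1A2 pathway (29% of clearance) rises to 4.4× activity: 0.29 × 4.4 = 1.276.
The CYP2D6 pathway (54% of clearance) drops to 0.11× activity: 0.54 × 0.11 = 0.0594.
Non-CYP routes (17%) are unchanged.
New clearance relative to baseline: 1.276 + 0.0594 + 0.17 = 1.5054.
Net AUC ratio = 1 / 1.5054 = 0.664.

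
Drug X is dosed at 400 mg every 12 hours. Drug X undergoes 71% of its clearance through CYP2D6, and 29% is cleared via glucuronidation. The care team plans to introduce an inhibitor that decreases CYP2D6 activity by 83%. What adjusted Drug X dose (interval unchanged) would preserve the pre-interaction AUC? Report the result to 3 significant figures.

164 mg

CYP2D6: 0.71 × 0.17 = 0.1207
Other: 0.29 (unchanged)
Relative clearance = 0.1207 + 0.29 = 0.4107.
Exposure is unchanged when dose changes in proportion to clearance. New dose = 400 mg × 0.4107 = 164 mg.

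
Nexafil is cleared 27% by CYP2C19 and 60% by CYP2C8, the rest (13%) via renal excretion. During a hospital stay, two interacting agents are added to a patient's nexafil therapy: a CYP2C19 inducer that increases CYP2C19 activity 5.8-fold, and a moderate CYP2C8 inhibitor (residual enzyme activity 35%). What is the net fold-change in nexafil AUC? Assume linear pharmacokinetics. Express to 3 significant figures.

CYP2C19: 0.27 × 5.8 = 1.566
CYP2C8: 0.6 × 0.35 = 0.21
Other: 0.13 (unchanged)
Relative clearance = 1.566 + 0.21 + 0.13 = 1.906.
AUC ∝ 1/CL: fold-change = 1 / 1.906 = 0.525.

0.525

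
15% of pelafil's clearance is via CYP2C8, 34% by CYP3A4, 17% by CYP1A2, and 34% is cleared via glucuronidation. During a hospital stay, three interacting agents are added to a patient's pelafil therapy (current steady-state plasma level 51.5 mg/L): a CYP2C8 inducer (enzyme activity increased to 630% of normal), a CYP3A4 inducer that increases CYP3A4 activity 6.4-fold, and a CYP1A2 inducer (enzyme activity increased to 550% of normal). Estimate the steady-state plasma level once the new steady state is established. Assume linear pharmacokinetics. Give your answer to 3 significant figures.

CYP2C8: 0.15 × 6.3 = 0.945
CYP3A4: 0.34 × 6.4 = 2.176
CYP1A2: 0.17 × 5.5 = 0.935
Other: 0.34 (unchanged)
New clearance relative to baseline: 0.945 + 2.176 + 0.935 + 0.34 = 4.396.
Dividing the baseline by the relative clearance: 51.5 / 4.396 = 11.7 mg/L.

11.7 mg/L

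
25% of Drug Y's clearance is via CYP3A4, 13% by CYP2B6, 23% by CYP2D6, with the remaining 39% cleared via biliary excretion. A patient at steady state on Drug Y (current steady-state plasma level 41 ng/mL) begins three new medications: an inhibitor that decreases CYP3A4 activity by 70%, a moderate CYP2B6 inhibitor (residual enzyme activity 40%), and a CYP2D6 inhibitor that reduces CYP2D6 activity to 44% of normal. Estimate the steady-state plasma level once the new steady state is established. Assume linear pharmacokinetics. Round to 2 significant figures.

66 ng/mL

The CYP3A4 pathway (25% of clearance) is reduced to 0.3× activity: 0.25 × 0.3 = 0.075.
The CYP2B6 pathway (13% of clearance) is reduced to 0.4× activity: 0.13 × 0.4 = 0.052.
The CYP2D6 pathway (23% of clearance) drops to 0.44× activity: 0.23 × 0.44 = 0.1012.
Non-CYP routes (39%) are unchanged.
Relative clearance = 0.075 + 0.052 + 0.1012 + 0.39 = 0.6182.
New steady-state plasma level = 41 / 0.6182 = 66 ng/mL (concentration scales inversely with clearance).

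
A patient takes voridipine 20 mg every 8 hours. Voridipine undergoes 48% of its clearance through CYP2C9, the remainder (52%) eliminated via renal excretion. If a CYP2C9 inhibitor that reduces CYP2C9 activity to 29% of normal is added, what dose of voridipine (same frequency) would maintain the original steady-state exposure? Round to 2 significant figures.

13 mg

The CYP2C9 pathway (48% of clearance) drops to 0.29× activity: 0.48 × 0.29 = 0.1392.
The remaining 52% of clearance is unaffected.
Relative clearance = 0.1392 + 0.52 = 0.6592.
To maintain the same steady-state level, dose must scale with clearance: new dose = 20 × 0.6592 = 13 mg.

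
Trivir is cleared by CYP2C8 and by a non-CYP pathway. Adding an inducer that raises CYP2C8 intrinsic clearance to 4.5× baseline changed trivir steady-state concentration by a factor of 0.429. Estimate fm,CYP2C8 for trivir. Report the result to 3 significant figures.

Call the CYP2C8 fraction fm. After the interaction, CL_new/CL_old = fm × 4.5 + (1 − fm).
Steady-state concentration ratio = 1 / (new CL fraction), so new CL fraction = 1 / 0.429 = 2.331.
fm × 4.5 + 1 − fm = 2.331  ⇒  fm × (4.5 − 1) = 1.331  ⇒  fm = 0.380.

0.380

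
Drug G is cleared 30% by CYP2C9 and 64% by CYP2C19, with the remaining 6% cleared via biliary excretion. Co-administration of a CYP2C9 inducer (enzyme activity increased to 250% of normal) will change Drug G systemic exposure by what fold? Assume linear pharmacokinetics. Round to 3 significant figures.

The CYP2C9 pathway (30% of clearance) increases to 2.5× activity: 0.3 × 2.5 = 0.75.
CYP2C19 (64%) and the residual 6% are unaffected.
CL_new/CL_old = 0.75 + 0.64 + 0.06 = 1.45.
Systemic exposure ratio = CL_old/CL_new = 1 / 1.45 = 0.690.

0.690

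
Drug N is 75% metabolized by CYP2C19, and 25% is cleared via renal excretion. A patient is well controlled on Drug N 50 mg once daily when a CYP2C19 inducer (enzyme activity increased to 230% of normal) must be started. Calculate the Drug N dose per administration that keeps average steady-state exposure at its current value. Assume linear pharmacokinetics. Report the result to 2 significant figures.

The CYP2C19 pathway (75% of clearance) rises to 2.3× activity: 0.75 × 2.3 = 1.725.
Non-CYP routes (25%) are unchanged.
New clearance relative to baseline: 1.725 + 0.25 = 1.975.
Css,avg = (dose rate)/CL, so holding Css fixed requires dose ∝ CL: 50 × 1.975 = 99 mg.

99 mg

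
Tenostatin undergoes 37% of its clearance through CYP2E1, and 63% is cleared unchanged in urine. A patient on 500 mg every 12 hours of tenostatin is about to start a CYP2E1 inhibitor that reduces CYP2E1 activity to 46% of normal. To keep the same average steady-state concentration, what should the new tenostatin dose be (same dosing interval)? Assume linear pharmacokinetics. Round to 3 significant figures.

400 mg

The CYP2E1 pathway (37% of clearance) falls to 0.46× activity: 0.37 × 0.46 = 0.1702.
Non-CYP routes (63%) are unchanged.
CL_new/CL_old = 0.1702 + 0.63 = 0.8002.
To maintain the same steady-state level, dose must scale with clearance: new dose = 500 × 0.8002 = 400 mg.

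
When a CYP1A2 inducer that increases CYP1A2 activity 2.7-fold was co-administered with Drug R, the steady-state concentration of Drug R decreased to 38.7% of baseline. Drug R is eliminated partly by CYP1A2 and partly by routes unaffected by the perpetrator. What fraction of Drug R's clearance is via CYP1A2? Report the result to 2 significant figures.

CL'/CL = 1 / 0.387 = 2.584
2.7·fm + (1 − fm) = 2.584
fm = (2.584 − 1) / (2.7 − 1) = 0.93

0.93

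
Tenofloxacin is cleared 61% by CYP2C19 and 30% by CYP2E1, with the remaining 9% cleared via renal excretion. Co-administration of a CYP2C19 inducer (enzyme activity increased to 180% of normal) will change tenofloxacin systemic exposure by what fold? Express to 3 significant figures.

0.672

The CYP2C19 pathway (61% of clearance) increases to 1.8× activity: 0.61 × 1.8 = 1.098.
CYP2E1 (30%) and the residual 9% are unaffected.
CL_new/CL_old = 1.098 + 0.3 + 0.09 = 1.488.
Systemic exposure ratio = CL_old/CL_new = 1 / 1.488 = 0.672.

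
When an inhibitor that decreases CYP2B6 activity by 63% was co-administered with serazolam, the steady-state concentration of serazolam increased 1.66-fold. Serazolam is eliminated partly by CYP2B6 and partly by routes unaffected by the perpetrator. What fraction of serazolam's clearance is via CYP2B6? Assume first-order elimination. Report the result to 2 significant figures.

0.63

Let fm be the CYP2B6 fraction. New clearance relative to baseline = fm × 0.37 + (1 − fm).
Steady-state concentration ratio = 1 / (new CL fraction), so new CL fraction = 1 / 1.66 = 0.6024.
fm × 0.37 + 1 − fm = 0.6024  ⇒  fm × (0.37 − 1) = −0.3976  ⇒  fm = 0.63.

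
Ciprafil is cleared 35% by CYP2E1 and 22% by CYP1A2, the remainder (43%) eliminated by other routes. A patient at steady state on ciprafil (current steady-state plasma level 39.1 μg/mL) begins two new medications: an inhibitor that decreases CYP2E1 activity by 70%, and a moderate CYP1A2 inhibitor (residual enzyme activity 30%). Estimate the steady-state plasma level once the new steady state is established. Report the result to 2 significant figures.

The CYP2E1 pathway (35% of clearance) drops to 0.3× activity: 0.35 × 0.3 = 0.105.
The CYP1A2 pathway (22% of clearance) falls to 0.3× activity: 0.22 × 0.3 = 0.066.
Non-CYP routes (43%) are unchanged.
New clearance relative to baseline: 0.105 + 0.066 + 0.43 = 0.601.
Dividing the baseline by the relative clearance: 39.1 / 0.601 = 65 μg/mL.

65 μg/mL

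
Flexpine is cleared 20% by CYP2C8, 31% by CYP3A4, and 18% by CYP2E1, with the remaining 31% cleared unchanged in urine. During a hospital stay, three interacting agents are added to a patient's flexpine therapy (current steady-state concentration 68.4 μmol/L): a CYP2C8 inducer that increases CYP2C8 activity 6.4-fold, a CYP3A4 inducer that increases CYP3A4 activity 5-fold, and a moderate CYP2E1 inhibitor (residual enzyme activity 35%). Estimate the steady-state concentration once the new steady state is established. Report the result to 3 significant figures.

CYP2C8: 0.2 × 6.4 = 1.28
CYP3A4: 0.31 × 5 = 1.55
CYP2E1: 0.18 × 0.35 = 0.063
Other: 0.31 (unchanged)
New clearance relative to baseline: 1.28 + 1.55 + 0.063 + 0.31 = 3.203.
Steady-state concentration ∝ 1/CL: new value = 68.4 / 3.203 = 21.4 μmol/L.

21.4 μmol/L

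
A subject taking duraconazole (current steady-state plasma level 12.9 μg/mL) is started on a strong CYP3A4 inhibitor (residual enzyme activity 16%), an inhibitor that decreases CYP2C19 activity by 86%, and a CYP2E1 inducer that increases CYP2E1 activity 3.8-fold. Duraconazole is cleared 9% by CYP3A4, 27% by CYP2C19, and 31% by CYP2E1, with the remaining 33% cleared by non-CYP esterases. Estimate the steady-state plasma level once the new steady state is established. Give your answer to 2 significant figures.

CYP3A4: 0.09 × 0.16 = 0.0144
CYP2C19: 0.27 × 0.14 = 0.0378
CYP2E1: 0.31 × 3.8 = 1.178
Other: 0.33 (unchanged)
CL_new/CL_old = 0.0144 + 0.0378 + 1.178 + 0.33 = 1.5602.
Dividing the baseline by the relative clearance: 12.9 / 1.5602 = 8.3 μg/mL.

8.3 μg/mL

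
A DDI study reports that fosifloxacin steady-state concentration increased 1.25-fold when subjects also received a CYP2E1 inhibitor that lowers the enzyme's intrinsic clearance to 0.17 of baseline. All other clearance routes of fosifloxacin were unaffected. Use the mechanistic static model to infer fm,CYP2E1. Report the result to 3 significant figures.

0.241

CL'/CL = 1 / 1.25 = 0.8
0.17·fm + (1 − fm) = 0.8
fm = (0.8 − 1) / (0.17 − 1) = 0.241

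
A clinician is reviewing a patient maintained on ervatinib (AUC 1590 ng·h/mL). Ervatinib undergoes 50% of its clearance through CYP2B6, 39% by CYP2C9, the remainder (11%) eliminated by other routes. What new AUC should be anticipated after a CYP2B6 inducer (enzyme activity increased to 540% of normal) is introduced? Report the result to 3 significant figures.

497 ng·h/mL

CYP2B6: 0.5 × 5.4 = 2.7
CYP2C9: 0.39 (unchanged)
Other: 0.11 (unchanged)
New clearance relative to baseline: 2.7 + 0.39 + 0.11 = 3.2.
New AUC = baseline ÷ relative clearance = 1590 / 3.2 = 497 ng·h/mL.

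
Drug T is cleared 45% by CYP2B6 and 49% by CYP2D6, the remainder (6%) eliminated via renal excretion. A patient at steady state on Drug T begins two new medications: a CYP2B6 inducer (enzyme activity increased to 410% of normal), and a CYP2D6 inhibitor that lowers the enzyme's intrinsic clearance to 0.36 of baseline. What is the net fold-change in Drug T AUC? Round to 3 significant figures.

The CYP2B6 pathway (45% of clearance) rises to 4.1× activity: 0.45 × 4.1 = 1.845.
The CYP2D6 pathway (49% of clearance) falls to 0.36× activity: 0.49 × 0.36 = 0.1764.
Non-CYP routes (6%) are unchanged.
CL_new/CL_old = 1.845 + 0.1764 + 0.06 = 2.0814.
Because AUC varies inversely with clearance, the combined effect is 1 / 2.0814 = 0.480.

0.480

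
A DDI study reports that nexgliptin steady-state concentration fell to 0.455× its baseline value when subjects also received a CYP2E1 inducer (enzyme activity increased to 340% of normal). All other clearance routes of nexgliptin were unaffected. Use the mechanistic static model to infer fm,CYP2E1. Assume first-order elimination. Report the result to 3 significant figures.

0.499

Call the CYP2E1 fraction fm. After the interaction, CL_new/CL_old = fm × 3.4 + (1 − fm).
Steady-state concentration ratio = 1 / (new CL fraction), so new CL fraction = 1 / 0.455 = 2.198.
fm × 3.4 + 1 − fm = 2.198  ⇒  fm × (3.4 − 1) = 1.198  ⇒  fm = 0.499.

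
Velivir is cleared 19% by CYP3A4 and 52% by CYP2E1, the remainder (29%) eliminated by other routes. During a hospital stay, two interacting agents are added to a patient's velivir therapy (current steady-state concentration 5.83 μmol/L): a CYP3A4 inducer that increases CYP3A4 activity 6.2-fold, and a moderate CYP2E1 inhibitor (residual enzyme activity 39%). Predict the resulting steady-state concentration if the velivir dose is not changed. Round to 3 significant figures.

3.49 μmol/L

The CYP3A4 pathway (19% of clearance) rises to 6.2× activity: 0.19 × 6.2 = 1.178.
The CYP2E1 pathway (52% of clearance) is reduced to 0.39× activity: 0.52 × 0.39 = 0.2028.
The remaining 29% of clearance is unaffected.
CL_new/CL_old = 1.178 + 0.2028 + 0.29 = 1.6708.
Dividing the baseline by the relative clearance: 5.83 / 1.6708 = 3.49 μmol/L.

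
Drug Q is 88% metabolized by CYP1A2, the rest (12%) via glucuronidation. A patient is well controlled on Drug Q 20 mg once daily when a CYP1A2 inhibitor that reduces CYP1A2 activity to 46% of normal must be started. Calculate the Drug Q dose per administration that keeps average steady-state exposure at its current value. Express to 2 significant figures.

CYP1A2: 0.88 × 0.46 = 0.4048
Other: 0.12 (unchanged)
New clearance relative to baseline: 0.4048 + 0.12 = 0.5248.
Css,avg = (dose rate)/CL, so holding Css fixed requires dose ∝ CL: 20 × 0.5248 = 10 mg.

10 mg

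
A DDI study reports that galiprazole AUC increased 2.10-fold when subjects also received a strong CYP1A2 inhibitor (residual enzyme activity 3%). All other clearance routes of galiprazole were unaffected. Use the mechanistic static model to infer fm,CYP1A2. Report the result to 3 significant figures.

0.540

Call the CYP1A2 fraction fm. After the interaction, CL_new/CL_old = fm × 0.03 + (1 − fm).
AUC ratio = 1 / (new CL fraction), so new CL fraction = 1 / 2.10 = 0.4762.
fm × 0.03 + 1 − fm = 0.4762  ⇒  fm × (0.03 − 1) = −0.5238  ⇒  fm = 0.540.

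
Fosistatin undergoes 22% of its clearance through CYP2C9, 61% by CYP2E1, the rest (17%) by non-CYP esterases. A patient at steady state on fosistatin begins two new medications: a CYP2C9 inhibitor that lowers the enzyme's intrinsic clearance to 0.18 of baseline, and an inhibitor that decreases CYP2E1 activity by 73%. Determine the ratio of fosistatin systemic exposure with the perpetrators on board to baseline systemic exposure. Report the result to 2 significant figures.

2.7

The CYP2C9 pathway (22% of clearance) falls to 0.18× activity: 0.22 × 0.18 = 0.0396.
The CYP2E1 pathway (61% of clearance) drops to 0.27× activity: 0.61 × 0.27 = 0.1647.
The remaining 17% of clearance is unaffected.
New clearance relative to baseline: 0.0396 + 0.1647 + 0.17 = 0.3743.
Net systemic exposure ratio = 1 / 0.3743 = 2.7.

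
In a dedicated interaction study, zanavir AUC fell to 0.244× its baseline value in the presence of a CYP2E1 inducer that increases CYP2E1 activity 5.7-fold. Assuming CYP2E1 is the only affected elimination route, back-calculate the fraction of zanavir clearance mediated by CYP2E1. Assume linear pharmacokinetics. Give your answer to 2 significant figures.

Write x for the fraction cleared via CYP2E1. The observed AUC change means clearance rose to 1/0.244 = 4.098 of baseline.
Only the CYP2E1 route changed, so 4.098 = x·5.7 + (1 − x), giving x = 0.66.

0.66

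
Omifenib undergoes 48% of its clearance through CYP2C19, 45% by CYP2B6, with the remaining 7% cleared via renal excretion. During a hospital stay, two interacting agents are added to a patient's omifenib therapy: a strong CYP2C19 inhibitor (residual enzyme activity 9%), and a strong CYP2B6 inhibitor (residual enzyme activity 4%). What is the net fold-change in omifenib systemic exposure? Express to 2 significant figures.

7.6

CYP2C19: 0.48 × 0.09 = 0.0432
CYP2B6: 0.45 × 0.04 = 0.018
Other: 0.07 (unchanged)
New clearance relative to baseline: 0.0432 + 0.018 + 0.07 = 0.1312.
Net systemic exposure ratio = 1 / 0.1312 = 7.6.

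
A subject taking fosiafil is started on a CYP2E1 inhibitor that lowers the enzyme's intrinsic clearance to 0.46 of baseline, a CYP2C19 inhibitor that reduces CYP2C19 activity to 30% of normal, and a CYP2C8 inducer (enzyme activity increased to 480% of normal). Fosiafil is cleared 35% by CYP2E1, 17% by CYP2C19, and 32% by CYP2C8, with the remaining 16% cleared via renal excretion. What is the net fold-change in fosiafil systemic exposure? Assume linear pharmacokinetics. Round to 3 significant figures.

0.524

The CYP2E1 pathway (35% of clearance) falls to 0.46× activity: 0.35 × 0.46 = 0.161.
The CYP2C19 pathway (17% of clearance) is reduced to 0.3× activity: 0.17 × 0.3 = 0.051.
The CYP2C8 pathway (32% of clearance) rises to 4.8× activity: 0.32 × 4.8 = 1.536.
The remaining 16% of clearance is unaffected.
Relative clearance = 0.161 + 0.051 + 1.536 + 0.16 = 1.908.
Because systemic exposure varies inversely with clearance, the combined effect is 1 / 1.908 = 0.524.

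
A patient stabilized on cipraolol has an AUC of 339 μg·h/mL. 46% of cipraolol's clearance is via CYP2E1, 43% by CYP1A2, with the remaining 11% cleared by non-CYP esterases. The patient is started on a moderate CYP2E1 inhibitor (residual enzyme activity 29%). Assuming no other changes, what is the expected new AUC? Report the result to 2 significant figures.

CYP2E1: 0.46 × 0.29 = 0.1334
CYP1A2: 0.43 (unchanged)
Other: 0.11 (unchanged)
New clearance relative to baseline: 0.1334 + 0.43 + 0.11 = 0.6734.
New AUC = baseline ÷ relative clearance = 339 / 0.6734 = 5.0 × 10² μg·h/mL.

5.0 × 10² μg·h/mL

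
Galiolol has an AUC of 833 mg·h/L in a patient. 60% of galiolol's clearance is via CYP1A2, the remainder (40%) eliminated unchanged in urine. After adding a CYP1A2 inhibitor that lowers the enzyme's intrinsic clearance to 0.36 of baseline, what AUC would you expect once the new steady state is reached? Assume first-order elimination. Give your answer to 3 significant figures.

The CYP1A2 pathway (60% of clearance) is reduced to 0.36× activity: 0.6 × 0.36 = 0.216.
The remaining 40% of clearance is unaffected.
CL_new/CL_old = 0.216 + 0.4 = 0.616.
AUC ∝ 1/CL, so new value = 833 / 0.616 = 1.35 × 10³ mg·h/L.

1.35 × 10³ mg·h/L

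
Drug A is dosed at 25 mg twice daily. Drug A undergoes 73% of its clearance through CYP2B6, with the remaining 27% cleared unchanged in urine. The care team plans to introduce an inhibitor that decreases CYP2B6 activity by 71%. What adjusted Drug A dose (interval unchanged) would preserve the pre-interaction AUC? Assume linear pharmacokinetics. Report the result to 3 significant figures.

12.0 mg

CYP2B6: 0.73 × 0.29 = 0.2117
Other: 0.27 (unchanged)
New clearance relative to baseline: 0.2117 + 0.27 = 0.4817.
Exposure is unchanged when dose changes in proportion to clearance. New dose = 25 mg × 0.4817 = 12.0 mg.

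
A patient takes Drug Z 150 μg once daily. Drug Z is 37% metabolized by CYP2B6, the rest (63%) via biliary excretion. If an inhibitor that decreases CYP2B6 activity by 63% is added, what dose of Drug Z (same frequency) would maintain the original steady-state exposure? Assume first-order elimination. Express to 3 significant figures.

115 μg

The CYP2B6 pathway (37% of clearance) drops to 0.37× activity: 0.37 × 0.37 = 0.1369.
Non-CYP routes (63%) are unchanged.
CL_new/CL_old = 0.1369 + 0.63 = 0.7669.
Css,avg = (dose rate)/CL, so holding Css fixed requires dose ∝ CL: 150 × 0.7669 = 115 μg.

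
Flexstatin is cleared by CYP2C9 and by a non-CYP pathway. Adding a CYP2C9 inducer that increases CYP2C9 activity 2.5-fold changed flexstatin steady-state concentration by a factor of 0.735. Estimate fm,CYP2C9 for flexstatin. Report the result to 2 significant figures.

Write x for the fraction cleared via CYP2C9. The observed steady-state concentration change means clearance rose to 1/0.735 = 1.361 of baseline.
Only the CYP2C9 route changed, so 1.361 = x·2.5 + (1 − x), giving x = 0.24.

0.24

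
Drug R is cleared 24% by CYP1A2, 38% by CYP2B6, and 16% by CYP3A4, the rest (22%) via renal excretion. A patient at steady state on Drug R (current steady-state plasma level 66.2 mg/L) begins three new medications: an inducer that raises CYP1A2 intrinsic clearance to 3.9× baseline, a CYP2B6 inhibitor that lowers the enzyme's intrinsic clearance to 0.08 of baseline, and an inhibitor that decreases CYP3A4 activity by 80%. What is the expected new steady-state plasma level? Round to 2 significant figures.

The CYP1A2 pathway (24% of clearance) is boosted to 3.9× activity: 0.24 × 3.9 = 0.936.
The CYP2B6 pathway (38% of clearance) drops to 0.08× activity: 0.38 × 0.08 = 0.0304.
The CYP3A4 pathway (16% of clearance) falls to 0.2× activity: 0.16 × 0.2 = 0.032.
The remaining 22% of clearance is unaffected.
Relative clearance = 0.936 + 0.0304 + 0.032 + 0.22 = 1.2184.
Dividing the baseline by the relative clearance: 66.2 / 1.2184 = 54 mg/L.

54 mg/L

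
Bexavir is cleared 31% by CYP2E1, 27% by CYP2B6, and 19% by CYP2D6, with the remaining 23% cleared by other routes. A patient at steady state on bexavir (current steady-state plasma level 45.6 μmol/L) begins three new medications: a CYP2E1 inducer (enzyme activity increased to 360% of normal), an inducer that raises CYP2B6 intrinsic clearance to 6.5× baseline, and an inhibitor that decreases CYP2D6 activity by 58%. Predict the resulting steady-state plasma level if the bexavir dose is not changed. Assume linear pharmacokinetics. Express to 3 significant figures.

14.3 μmol/L

The CYP2E1 pathway (31% of clearance) increases to 3.6× activity: 0.31 × 3.6 = 1.116.
The CYP2B6 pathway (27% of clearance) is boosted to 6.5× activity: 0.27 × 6.5 = 1.755.
The CYP2D6 pathway (19% of clearance) is reduced to 0.42× activity: 0.19 × 0.42 = 0.0798.
The remaining 23% of clearance is unaffected.
CL_new/CL_old = 1.116 + 1.755 + 0.0798 + 0.23 = 3.1808.
New steady-state plasma level = 45.6 / 3.1808 = 14.3 μmol/L (concentration scales inversely with clearance).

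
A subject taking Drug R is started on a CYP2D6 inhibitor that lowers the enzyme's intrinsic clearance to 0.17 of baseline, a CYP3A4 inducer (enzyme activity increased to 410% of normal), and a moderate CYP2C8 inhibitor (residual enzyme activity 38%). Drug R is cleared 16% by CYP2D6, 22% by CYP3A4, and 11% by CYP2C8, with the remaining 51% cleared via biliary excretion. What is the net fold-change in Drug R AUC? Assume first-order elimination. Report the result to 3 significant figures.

CYP2D6: 0.16 × 0.17 = 0.0272
CYP3A4: 0.22 × 4.1 = 0.902
CYP2C8: 0.11 × 0.38 = 0.0418
Other: 0.51 (unchanged)
CL_new/CL_old = 0.0272 + 0.902 + 0.0418 + 0.51 = 1.481.
Because AUC varies inversely with clearance, the combined effect is 1 / 1.481 = 0.675.

0.675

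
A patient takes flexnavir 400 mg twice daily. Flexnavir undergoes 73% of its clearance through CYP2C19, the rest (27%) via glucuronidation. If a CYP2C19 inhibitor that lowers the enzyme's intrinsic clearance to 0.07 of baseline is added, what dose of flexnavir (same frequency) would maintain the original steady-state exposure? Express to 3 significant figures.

128 mg

The CYP2C19 pathway (73% of clearance) drops to 0.07× activity: 0.73 × 0.07 = 0.0511.
Non-CYP routes (27%) are unchanged.
New clearance relative to baseline: 0.0511 + 0.27 = 0.3211.
Exposure is unchanged when dose changes in proportion to clearance. New dose = 400 mg × 0.3211 = 128 mg.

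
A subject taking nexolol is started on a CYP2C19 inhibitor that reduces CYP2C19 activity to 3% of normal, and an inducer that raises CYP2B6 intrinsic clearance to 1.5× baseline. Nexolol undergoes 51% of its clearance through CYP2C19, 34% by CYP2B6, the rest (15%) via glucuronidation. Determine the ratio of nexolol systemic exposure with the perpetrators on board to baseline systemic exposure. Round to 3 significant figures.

The CYP2C19 pathway (51% of clearance) is reduced to 0.03× activity: 0.51 × 0.03 = 0.0153.
The CYP2B6 pathway (34% of clearance) is boosted to 1.5× activity: 0.34 × 1.5 = 0.51.
The remaining 15% of clearance is unaffected.
New clearance relative to baseline: 0.0153 + 0.51 + 0.15 = 0.6753.
Because systemic exposure varies inversely with clearance, the combined effect is 1 / 0.6753 = 1.48.

1.48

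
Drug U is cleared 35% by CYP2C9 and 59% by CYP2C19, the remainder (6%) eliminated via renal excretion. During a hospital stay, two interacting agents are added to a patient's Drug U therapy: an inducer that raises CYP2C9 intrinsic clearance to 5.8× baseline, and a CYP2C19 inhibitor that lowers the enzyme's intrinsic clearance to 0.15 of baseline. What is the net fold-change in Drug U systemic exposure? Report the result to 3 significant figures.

The CYP2C9 pathway (35% of clearance) increases to 5.8× activity: 0.35 × 5.8 = 2.03.
The CYP2C19 pathway (59% of clearance) drops to 0.15× activity: 0.59 × 0.15 = 0.0885.
Non-CYP routes (6%) are unchanged.
Relative clearance = 2.03 + 0.0885 + 0.06 = 2.1785.
Net systemic exposure ratio = 1 / 2.1785 = 0.459.

0.459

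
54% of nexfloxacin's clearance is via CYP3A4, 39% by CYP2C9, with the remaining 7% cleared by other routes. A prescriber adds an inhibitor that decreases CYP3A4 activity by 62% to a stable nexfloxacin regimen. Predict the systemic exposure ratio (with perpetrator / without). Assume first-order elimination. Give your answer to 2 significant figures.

1.5

The CYP3A4 pathway (54% of clearance) falls to 0.38× activity: 0.54 × 0.38 = 0.2052.
CYP2C9 (39%) and the residual 7% are unaffected.
New clearance relative to baseline: 0.2052 + 0.39 + 0.07 = 0.6652.
Systemic exposure is inversely proportional to clearance, so the fold-change is 1 / 0.6652 = 1.5.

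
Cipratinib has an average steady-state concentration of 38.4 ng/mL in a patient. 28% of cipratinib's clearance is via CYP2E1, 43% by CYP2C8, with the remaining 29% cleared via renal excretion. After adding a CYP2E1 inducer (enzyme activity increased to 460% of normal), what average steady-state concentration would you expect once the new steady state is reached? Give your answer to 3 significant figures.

CYP2E1: 0.28 × 4.6 = 1.288
CYP2C8: 0.43 (unchanged)
Other: 0.29 (unchanged)
CL_new/CL_old = 1.288 + 0.43 + 0.29 = 2.008.
Average steady-state concentration ∝ 1/CL, so new value = 38.4 / 2.008 = 19.1 ng/mL.

19.1 ng/mL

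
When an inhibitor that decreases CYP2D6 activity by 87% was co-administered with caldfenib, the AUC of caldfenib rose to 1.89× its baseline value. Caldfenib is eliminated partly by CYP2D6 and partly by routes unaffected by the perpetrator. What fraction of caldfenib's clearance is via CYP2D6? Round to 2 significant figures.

0.54

CL'/CL = 1 / 1.89 = 0.5291
0.13·fm + (1 − fm) = 0.5291
fm = (0.5291 − 1) / (0.13 − 1) = 0.54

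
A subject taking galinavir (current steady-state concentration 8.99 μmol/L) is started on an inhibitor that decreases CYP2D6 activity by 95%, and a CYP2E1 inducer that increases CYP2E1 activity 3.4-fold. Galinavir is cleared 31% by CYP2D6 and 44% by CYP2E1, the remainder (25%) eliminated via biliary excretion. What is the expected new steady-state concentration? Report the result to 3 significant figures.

5.10 μmol/L

The CYP2D6 pathway (31% of clearance) is reduced to 0.05× activity: 0.31 × 0.05 = 0.0155.
The CYP2E1 pathway (44% of clearance) is boosted to 3.4× activity: 0.44 × 3.4 = 1.496.
The remaining 25% of clearance is unaffected.
Relative clearance = 0.0155 + 1.496 + 0.25 = 1.7615.
Steady-state concentration ∝ 1/CL: new value = 8.99 / 1.7615 = 5.10 μmol/L.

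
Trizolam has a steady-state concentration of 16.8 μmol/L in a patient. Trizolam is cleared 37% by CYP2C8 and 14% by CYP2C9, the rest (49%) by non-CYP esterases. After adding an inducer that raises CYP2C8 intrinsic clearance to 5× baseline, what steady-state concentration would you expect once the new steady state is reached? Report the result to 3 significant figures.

6.77 μmol/L

The CYP2C8 pathway (37% of clearance) rises to 5× activity: 0.37 × 5 = 1.85.
CYP2C9 (14%) and the residual 49% are unaffected.
CL_new/CL_old = 1.85 + 0.14 + 0.49 = 2.48.
New steady-state concentration = baseline ÷ relative clearance = 16.8 / 2.48 = 6.77 μmol/L.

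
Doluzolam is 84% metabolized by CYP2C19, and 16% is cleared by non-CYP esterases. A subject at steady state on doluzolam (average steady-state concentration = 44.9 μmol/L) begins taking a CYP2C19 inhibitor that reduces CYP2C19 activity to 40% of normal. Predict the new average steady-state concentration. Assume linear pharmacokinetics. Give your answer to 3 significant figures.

CYP2C19: 0.84 × 0.4 = 0.336
Other: 0.16 (unchanged)
CL_new/CL_old = 0.336 + 0.16 = 0.496.
New average steady-state concentration = baseline ÷ relative clearance = 44.9 / 0.496 = 90.5 μmol/L.

90.5 μmol/L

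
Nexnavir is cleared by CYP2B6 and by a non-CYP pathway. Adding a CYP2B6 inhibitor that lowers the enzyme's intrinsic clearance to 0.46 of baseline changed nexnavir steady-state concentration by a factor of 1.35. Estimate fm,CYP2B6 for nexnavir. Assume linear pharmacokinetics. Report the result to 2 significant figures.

CL'/CL = 1 / 1.35 = 0.7407
0.46·fm + (1 − fm) = 0.7407
fm = (0.7407 − 1) / (0.46 − 1) = 0.48

0.48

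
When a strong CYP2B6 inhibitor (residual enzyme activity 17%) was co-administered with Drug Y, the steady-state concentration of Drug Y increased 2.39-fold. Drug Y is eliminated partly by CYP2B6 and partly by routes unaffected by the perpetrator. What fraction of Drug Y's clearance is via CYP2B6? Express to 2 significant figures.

0.70

CL'/CL = 1 / 2.39 = 0.4184
0.17·fm + (1 − fm) = 0.4184
fm = (0.4184 − 1) / (0.17 − 1) = 0.70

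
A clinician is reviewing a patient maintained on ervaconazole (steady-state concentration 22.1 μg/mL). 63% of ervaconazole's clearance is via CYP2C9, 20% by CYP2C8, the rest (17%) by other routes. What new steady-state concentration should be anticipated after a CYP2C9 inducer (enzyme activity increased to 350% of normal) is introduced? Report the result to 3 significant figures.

The CYP2C9 pathway (63% of clearance) rises to 3.5× activity: 0.63 × 3.5 = 2.205.
CYP2C8 (20%) and the residual 17% are unaffected.
New clearance relative to baseline: 2.205 + 0.2 + 0.17 = 2.575.
New steady-state concentration = baseline ÷ relative clearance = 22.1 / 2.575 = 8.58 μg/mL.

8.58 μg/mL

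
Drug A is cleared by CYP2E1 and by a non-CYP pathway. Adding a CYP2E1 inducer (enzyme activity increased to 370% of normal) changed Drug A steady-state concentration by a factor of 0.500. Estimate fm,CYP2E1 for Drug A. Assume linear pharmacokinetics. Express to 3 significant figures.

0.370

Let x = fm,CYP2E1. Because steady-state concentration ∝ 1/CL, relative clearance rose to 1/0.500 = 2.
Only the CYP2E1 route changed, so 2 = x·3.7 + (1 − x), giving x = 0.370.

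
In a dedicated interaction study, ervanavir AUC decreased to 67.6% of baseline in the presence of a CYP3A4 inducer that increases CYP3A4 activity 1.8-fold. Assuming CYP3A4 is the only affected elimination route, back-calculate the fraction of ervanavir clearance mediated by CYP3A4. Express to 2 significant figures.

Call the CYP3A4 fraction fm. After the interaction, CL_new/CL_old = fm × 1.8 + (1 − fm).
AUC ratio = 1 / (new CL fraction), so new CL fraction = 1 / 0.676 = 1.479.
fm × 1.8 + 1 − fm = 1.479  ⇒  fm × (1.8 − 1) = 0.4793  ⇒  fm = 0.60.

0.60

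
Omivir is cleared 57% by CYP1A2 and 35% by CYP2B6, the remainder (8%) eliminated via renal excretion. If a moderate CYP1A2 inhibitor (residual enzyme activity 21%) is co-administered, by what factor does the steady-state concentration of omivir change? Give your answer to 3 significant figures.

1.82

CYP1A2: 0.57 × 0.21 = 0.1197
CYP2B6: 0.35 (unchanged)
Other: 0.08 (unchanged)
Relative clearance = 0.1197 + 0.35 + 0.08 = 0.5497.
Since steady-state concentration ∝ 1/CL, the ratio is 1 / 0.5497 = 1.82.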